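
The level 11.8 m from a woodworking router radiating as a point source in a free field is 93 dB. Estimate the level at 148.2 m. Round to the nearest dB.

71 dB

Point-source attenuation: ΔL = 20·log₁₀(r₂/r₁) = 20·log₁₀(148.2/11.8) = 21.979 dB.
L₂ = 93 − 20·log₁₀(148.2/11.8) = 93 − 21.979 = 71.02 dB.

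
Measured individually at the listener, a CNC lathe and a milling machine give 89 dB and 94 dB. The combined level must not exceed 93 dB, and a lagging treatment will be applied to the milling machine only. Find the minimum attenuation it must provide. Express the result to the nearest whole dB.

3 dB

Fixed contribution from the other source: Σ 10^(L/10) = 10^(89/10) = 7.943e+08 (89.00 dB).
To meet 93 dB overall, the treated milling machine may contribute at most 10^(93/10) − 7.943e+08 = 1.201e+09, i.e. 90.80 dB.
Required insertion loss = 94 − 90.80 = 3.20 dB.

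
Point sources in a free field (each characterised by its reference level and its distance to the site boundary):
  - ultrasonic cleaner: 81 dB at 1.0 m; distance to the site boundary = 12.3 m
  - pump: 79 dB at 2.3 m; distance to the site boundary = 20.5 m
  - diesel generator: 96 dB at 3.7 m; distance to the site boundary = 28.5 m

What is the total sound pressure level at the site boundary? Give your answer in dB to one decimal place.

Apply inverse-square spreading to bring every level to the receiver, then sum 10^(L/10).
ultrasonic cleaner: 81 − 20·log₁₀(12.3/1.0) = 81 − 21.80 = 59.20 dB.
pump: 79 − 20·log₁₀(20.5/2.3) = 79 − 19.00 = 60.00 dB.
diesel generator: 96 − 20·log₁₀(28.5/3.7) = 96 − 17.73 = 78.27 dB.
Σ 10^(L/10) = 6.893e+07 → L_total = 10·log₁₀(6.893e+07) = 78.38 dB.

78.4 dB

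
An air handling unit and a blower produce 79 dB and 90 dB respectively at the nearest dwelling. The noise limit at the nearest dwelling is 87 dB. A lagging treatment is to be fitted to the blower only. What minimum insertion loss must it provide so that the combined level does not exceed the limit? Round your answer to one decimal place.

3.7 dB

The untreated sources together contribute 10^(79/10) = 7.943e+07, i.e. 79.00 dB.
To meet 87 dB overall, the treated blower may contribute at most 10^(87/10) − 7.943e+07 = 4.218e+08, i.e. 86.25 dB.
Required insertion loss = 90 − 86.25 = 3.75 dB.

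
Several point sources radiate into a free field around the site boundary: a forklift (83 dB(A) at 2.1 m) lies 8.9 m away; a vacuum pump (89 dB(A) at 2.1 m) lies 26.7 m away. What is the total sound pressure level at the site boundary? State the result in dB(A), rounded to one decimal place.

72.0 dB(A)

Apply inverse-square spreading to bring every level to the receiver, then sum 10^(L/10).
forklift: 83 − 20·log₁₀(8.9/2.1) = 83 − 12.54 = 70.46 dB(A).
vacuum pump: 89 − 20·log₁₀(26.7/2.1) = 89 − 22.09 = 66.91 dB(A).
Σ 10^(L/10) = 1.602e+07 → L_total = 10·log₁₀(1.602e+07) = 72.05 dB(A).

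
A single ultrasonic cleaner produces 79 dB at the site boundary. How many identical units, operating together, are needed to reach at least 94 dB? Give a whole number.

Need L₁ + 10·log₁₀ N ≥ 94, i.e. log₁₀ N ≥ 1.50.
N ≥ 10^(15.0/10) = 31.623, so N = 32.

32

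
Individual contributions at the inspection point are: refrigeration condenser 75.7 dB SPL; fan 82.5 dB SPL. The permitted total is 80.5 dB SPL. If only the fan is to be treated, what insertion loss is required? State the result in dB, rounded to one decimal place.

3.7 dB

The untreated sources together contribute 10^(75.7/10) = 3.715e+07, i.e. 75.70 dB SPL.
The limit corresponds to 10^(80.5/10) = 1.122e+08; subtracting the fixed part leaves 7.505e+07 for the fan, i.e. 78.75 dB SPL.
Required insertion loss = 82.5 − 78.75 = 3.75 dB.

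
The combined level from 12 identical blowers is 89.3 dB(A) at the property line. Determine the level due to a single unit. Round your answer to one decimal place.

12 equal contributions raise the level by 10·log₁₀ 12 = 10.792 dB, so each unit alone gives 89.3 − 10.792.

78.5 dB(A)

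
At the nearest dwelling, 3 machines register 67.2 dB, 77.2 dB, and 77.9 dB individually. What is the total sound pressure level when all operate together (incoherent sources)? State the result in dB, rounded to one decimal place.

For uncorrelated sources the intensities add, so convert each level to linear form, sum, and take 10·log₁₀ of the total.
Σ 10^(L/10) = 10^(67.2/10) + 10^(77.2/10) + 10^(77.9/10) = 1.194e+08.
L_total = 10·log₁₀(1.194e+08) = 80.77 dB.

80.8 dB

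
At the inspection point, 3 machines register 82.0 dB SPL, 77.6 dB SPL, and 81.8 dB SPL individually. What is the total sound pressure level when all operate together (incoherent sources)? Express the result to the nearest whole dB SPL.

For uncorrelated sources the intensities add, so convert each level to linear form, sum, and take 10·log₁₀ of the total.
Σ 10^(L/10) = 10^(82.0/10) + 10^(77.6/10) + 10^(81.8/10) = 3.674e+08.
L_total = 10·log₁₀(3.674e+08) = 85.65 dB SPL.

86 dB SPL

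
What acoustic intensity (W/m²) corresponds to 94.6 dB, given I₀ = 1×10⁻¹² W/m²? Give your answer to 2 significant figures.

0.0029 W/m²

I/I₀ = 10^(94.6/10) = 2.884e+09, so I = 2.884e+09 × 10⁻¹² W/m².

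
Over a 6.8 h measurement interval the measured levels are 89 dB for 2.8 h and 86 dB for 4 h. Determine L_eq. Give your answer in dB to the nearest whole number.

87 dB

The energy average is taken in the linear domain: L_eq = 10·log₁₀[(Σ tᵢ·10^(Lᵢ/10))/T], T = 6.8 h.
Σ tᵢ·10^(Lᵢ/10) = 2.8·10^(89/10) + 4·10^(86/10) = 3.817e+09.
L_eq = 10·log₁₀(3.817e+09/6.8) = 87.49 dB.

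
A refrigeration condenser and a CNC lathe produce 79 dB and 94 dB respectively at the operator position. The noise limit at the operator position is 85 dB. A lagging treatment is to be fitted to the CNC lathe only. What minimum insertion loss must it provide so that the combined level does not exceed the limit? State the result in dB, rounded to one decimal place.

10.3 dB

Everything except the CNC lathe sums to 10^(79/10) = 7.943e+07 in linear terms, 79.00 dB.
To meet 85 dB overall, the treated CNC lathe may contribute at most 10^(85/10) − 7.943e+07 = 2.368e+08, i.e. 83.74 dB.
So the CNC lathe must be reduced from 94 to 83.74 dB: IL = 10.26 dB.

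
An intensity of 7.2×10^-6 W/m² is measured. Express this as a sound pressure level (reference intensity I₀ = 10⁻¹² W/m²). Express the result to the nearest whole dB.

I/I₀ = 7.2×10^-6/10⁻¹² = 7.2×10^6, and L = 10·log₁₀(I/I₀).
L = 10·(0.8573 + 6) = 68.57 dB.

69 dB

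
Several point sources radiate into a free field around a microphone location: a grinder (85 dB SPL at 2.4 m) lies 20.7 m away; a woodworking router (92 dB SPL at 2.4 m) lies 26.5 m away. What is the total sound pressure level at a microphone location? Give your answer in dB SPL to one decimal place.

72.4 dB SPL

Propagate each source to the receiver with L = L_ref − 20·log₁₀(r/r_ref), then add intensities.
grinder: 85 − 20·log₁₀(20.7/2.4) = 85 − 18.72 = 66.28 dB SPL.
woodworking router: 92 − 20·log₁₀(26.5/2.4) = 92 − 20.86 = 71.14 dB SPL.
Σ 10^(L/10) = 1.725e+07 → L_total = 10·log₁₀(1.725e+07) = 72.37 dB SPL.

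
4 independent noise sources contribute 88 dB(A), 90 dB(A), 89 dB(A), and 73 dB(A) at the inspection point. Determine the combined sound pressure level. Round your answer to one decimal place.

93.9 dB(A)

For uncorrelated sources the intensities add, so convert each level to linear form, sum, and take 10·log₁₀ of the total.
Σ 10^(L/10) = 10^(88/10) + 10^(90/10) + 10^(89/10) + 10^(73/10) = 2.445e+09.
L_total = 10·log₁₀(2.445e+09) = 93.88 dB(A).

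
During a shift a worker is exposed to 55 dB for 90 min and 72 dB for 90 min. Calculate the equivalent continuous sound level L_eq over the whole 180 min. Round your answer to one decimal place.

Weight each interval's intensity by its duration and average over T = 180 min:
Σ tᵢ·10^(Lᵢ/10) = 90·10^(55/10) + 90·10^(72/10) = 1.455e+09.
L_eq = 10·log₁₀(1.455e+09/180) = 69.08 dB.

69.1 dB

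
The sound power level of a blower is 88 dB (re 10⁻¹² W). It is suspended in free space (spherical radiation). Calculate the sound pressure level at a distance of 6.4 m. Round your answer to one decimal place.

60.9 dB

L_p = L_w − 10·log₁₀(4π·r²) with r = 6.4 m.
4π·r² = 514.7 m², 10·log₁₀ of that is 27.116 dB.
L_p = 88 − 27.116 = 60.88 dB.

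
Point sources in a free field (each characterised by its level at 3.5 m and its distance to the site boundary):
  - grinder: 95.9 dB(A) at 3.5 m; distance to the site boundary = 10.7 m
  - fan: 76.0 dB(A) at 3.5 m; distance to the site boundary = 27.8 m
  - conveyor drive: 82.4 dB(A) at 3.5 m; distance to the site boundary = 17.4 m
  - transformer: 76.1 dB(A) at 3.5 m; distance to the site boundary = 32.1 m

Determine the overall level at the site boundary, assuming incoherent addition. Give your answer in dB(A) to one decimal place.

86.3 dB(A)

First find each source's level at the receiver (point-source: −20·log₁₀(r/r_ref)), then combine on an intensity basis.
grinder: 95.9 − 20·log₁₀(10.7/3.5) = 95.9 − 9.71 = 86.19 dB(A).
fan: 76.0 − 20·log₁₀(27.8/3.5) = 76.0 − 18.00 = 58.00 dB(A).
conveyor drive: 82.4 − 20·log₁₀(17.4/3.5) = 82.4 − 13.93 = 68.47 dB(A).
transformer: 76.1 − 20·log₁₀(32.1/3.5) = 76.1 − 19.25 = 56.85 dB(A).
Σ 10^(L/10) = 4.244e+08 → L_total = 10·log₁₀(4.244e+08) = 86.28 dB(A).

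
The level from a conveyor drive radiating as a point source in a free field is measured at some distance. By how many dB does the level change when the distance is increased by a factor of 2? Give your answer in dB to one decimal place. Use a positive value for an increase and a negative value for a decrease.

With spherical spreading the level changes by −20·log₁₀(r₂/r₁).
ΔL = −20·log₁₀(2) = -6.02 dB.

-6.0 dB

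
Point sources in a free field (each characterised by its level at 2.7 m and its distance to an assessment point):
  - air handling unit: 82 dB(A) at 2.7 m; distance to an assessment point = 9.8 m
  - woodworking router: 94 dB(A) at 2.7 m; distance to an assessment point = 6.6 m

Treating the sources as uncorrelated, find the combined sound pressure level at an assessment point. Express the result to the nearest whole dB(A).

86 dB(A)

Apply inverse-square spreading to bring every level to the receiver, then sum 10^(L/10).
air handling unit: 82 − 20·log₁₀(9.8/2.7) = 82 − 11.20 = 70.80 dB(A).
woodworking router: 94 − 20·log₁₀(6.6/2.7) = 94 − 7.76 = 86.24 dB(A).
Σ 10^(L/10) = 4.324e+08 → L_total = 10·log₁₀(4.324e+08) = 86.36 dB(A).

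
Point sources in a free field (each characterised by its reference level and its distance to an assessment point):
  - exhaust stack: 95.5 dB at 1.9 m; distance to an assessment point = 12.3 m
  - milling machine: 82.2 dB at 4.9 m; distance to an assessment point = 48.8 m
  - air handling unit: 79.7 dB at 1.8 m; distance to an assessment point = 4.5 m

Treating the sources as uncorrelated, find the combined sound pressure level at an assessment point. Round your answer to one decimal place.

80.1 dB

First find each source's level at the receiver (point-source: −20·log₁₀(r/r_ref)), then combine on an intensity basis.
exhaust stack: 95.5 − 20·log₁₀(12.3/1.9) = 95.5 − 16.22 = 79.28 dB.
milling machine: 82.2 − 20·log₁₀(48.8/4.9) = 82.2 − 19.96 = 62.24 dB.
air handling unit: 79.7 − 20·log₁₀(4.5/1.8) = 79.7 − 7.96 = 71.74 dB.
Σ 10^(L/10) = 1.013e+08 → L_total = 10·log₁₀(1.013e+08) = 80.05 dB.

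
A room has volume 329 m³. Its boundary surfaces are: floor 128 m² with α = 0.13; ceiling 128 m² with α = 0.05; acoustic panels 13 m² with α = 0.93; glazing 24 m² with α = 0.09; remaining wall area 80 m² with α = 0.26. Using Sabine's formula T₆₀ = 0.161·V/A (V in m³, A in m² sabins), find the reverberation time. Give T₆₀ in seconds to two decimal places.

Summing Sᵢαᵢ: 128·0.13 + 128·0.05 + 13·0.93 + 24·0.09 + 80·0.26 = 58.09 m².
T₆₀ = 0.161·V/A = 0.161·329/58.09 = 0.912 s.

0.91 s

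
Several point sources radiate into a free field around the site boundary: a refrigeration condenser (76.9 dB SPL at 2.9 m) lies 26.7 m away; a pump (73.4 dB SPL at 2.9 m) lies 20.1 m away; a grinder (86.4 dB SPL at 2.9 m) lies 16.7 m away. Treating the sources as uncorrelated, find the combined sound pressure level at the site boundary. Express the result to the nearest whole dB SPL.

72 dB SPL

First find each source's level at the receiver (point-source: −20·log₁₀(r/r_ref)), then combine on an intensity basis.
refrigeration condenser: 76.9 − 20·log₁₀(26.7/2.9) = 76.9 − 19.28 = 57.62 dB SPL.
pump: 73.4 − 20·log₁₀(20.1/2.9) = 73.4 − 16.82 = 56.58 dB SPL.
grinder: 86.4 − 20·log₁₀(16.7/2.9) = 86.4 − 15.21 = 71.19 dB SPL.
Σ 10^(L/10) = 1.420e+07 → L_total = 10·log₁₀(1.420e+07) = 71.52 dB SPL.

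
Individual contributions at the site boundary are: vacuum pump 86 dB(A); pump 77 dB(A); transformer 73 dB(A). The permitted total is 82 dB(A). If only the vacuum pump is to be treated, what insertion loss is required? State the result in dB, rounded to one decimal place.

6.5 dB

Everything except the vacuum pump sums to 10^(77/10) + 10^(73/10) = 7.007e+07 in linear terms, 78.46 dB(A).
The limit corresponds to 10^(82/10) = 1.585e+08; subtracting the fixed part leaves 8.842e+07 for the vacuum pump, i.e. 79.47 dB(A).
So the vacuum pump must be reduced from 86 to 79.47 dB(A): IL = 6.53 dB.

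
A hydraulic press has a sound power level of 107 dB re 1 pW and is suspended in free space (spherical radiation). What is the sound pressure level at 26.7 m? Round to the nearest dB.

67 dB

The power spreads over a sphere of area 4π·r², so L_p = L_w − 10·log₁₀(4π·r²).
4π·r² = 8958 m², 10·log₁₀ of that is 39.522 dB.
L_p = 107 − 39.522 = 67.48 dB.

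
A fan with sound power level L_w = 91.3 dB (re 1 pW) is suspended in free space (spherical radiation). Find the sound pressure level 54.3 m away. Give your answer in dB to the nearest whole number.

Free-field spherical radiation: L_p = L_w − 10·log₁₀(4π·r²), r = 54.3 m.
4π·r² = 3.705e+04 m², 10·log₁₀ of that is 45.688 dB.
L_p = 91.3 − 45.688 = 45.61 dB.

46 dB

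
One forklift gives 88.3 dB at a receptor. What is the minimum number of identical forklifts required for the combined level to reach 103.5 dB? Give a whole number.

Need L₁ + 10·log₁₀ N ≥ 103.5, i.e. log₁₀ N ≥ 1.52.
N ≥ 10^(15.2/10) = 33.113, so N = 34.

34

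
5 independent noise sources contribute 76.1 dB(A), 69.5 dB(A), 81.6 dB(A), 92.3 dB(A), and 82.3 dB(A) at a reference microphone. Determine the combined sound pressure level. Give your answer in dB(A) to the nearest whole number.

93 dB(A)

For uncorrelated sources the intensities add, so convert each level to linear form, sum, and take 10·log₁₀ of the total.
Σ 10^(L/10) = 10^(76.1/10) + 10^(69.5/10) + 10^(81.6/10) + 10^(92.3/10) + 10^(82.3/10) = 2.062e+09.
L_total = 10·log₁₀(2.062e+09) = 93.14 dB(A).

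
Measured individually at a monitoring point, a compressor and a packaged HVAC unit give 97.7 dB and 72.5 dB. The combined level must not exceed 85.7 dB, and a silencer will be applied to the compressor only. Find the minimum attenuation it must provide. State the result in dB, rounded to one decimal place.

12.2 dB

Everything except the compressor sums to 10^(72.5/10) = 1.778e+07 in linear terms, 72.50 dB.
To meet 85.7 dB overall, the treated compressor may contribute at most 10^(85.7/10) − 1.778e+07 = 3.538e+08, i.e. 85.49 dB.
So the compressor must be reduced from 97.7 to 85.49 dB: IL = 12.21 dB.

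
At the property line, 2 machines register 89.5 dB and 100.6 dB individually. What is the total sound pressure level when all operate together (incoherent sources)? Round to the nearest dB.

Incoherent sources combine by intensity addition: L_total = 10·log₁₀(Σ 10^(L_i/10)).
Σ 10^(L/10) = 10^(89.5/10) + 10^(100.6/10) = 1.237e+10.
L_total = 10·log₁₀(1.237e+10) = 100.92 dB.

101 dB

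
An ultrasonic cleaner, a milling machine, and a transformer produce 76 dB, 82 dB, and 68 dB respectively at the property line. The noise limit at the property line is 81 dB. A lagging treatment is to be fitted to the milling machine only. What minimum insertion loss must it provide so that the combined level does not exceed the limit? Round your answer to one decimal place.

Fixed contribution from the other sources: Σ 10^(L/10) = 10^(76/10) + 10^(68/10) = 4.612e+07 (76.64 dB).
The limit corresponds to 10^(81/10) = 1.259e+08; subtracting the fixed part leaves 7.977e+07 for the milling machine, i.e. 79.02 dB.
So the milling machine must be reduced from 82 to 79.02 dB: IL = 2.98 dB.

3.0 dB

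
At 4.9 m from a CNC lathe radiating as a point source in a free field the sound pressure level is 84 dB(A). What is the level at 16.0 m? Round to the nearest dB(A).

74 dB(A)

Point-source attenuation: ΔL = 20·log₁₀(r₂/r₁) = 20·log₁₀(16.0/4.9) = 10.278 dB.
L₂ = 84 − 20·log₁₀(16.0/4.9) = 84 − 10.278 = 73.72 dB(A).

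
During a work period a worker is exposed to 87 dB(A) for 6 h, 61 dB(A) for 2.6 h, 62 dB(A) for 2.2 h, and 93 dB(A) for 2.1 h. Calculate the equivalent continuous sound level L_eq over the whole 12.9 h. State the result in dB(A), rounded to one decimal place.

87.5 dB(A)

The energy average is taken in the linear domain: L_eq = 10·log₁₀[(Σ tᵢ·10^(Lᵢ/10))/T], T = 12.9 h.
Σ tᵢ·10^(Lᵢ/10) = 6·10^(87/10) + 2.6·10^(61/10) + 2.2·10^(62/10) + 2.1·10^(93/10) = 7.204e+09.
L_eq = 10·log₁₀(7.204e+09/12.9) = 87.47 dB(A).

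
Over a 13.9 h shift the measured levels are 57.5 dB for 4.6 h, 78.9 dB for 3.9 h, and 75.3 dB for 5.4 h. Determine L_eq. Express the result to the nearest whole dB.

75 dB

Weight each interval's intensity by its duration and average over T = 13.9 h:
Σ tᵢ·10^(Lᵢ/10) = 4.6·10^(57.5/10) + 3.9·10^(78.9/10) + 5.4·10^(75.3/10) = 4.883e+08.
L_eq = 10·log₁₀(4.883e+08/13.9) = 75.46 dB.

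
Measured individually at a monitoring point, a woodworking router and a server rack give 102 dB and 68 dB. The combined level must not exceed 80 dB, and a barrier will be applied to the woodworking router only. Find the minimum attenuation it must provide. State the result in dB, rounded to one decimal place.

22.3 dB

The untreated sources together contribute 10^(68/10) = 6.310e+06, i.e. 68.00 dB.
To meet 80 dB overall, the treated woodworking router may contribute at most 10^(80/10) − 6.310e+06 = 9.369e+07, i.e. 79.72 dB.
Required insertion loss = 102 − 79.72 = 22.28 dB.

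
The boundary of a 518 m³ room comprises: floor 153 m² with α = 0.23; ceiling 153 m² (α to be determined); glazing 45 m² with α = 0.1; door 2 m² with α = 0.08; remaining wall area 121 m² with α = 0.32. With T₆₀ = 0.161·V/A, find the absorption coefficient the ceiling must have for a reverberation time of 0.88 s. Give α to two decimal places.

A = 0.161·V/T₆₀ = 0.161·518/0.88 = 94.77 m² sabins.
Absorption from the other surfaces = 153·0.23 + 45·0.1 + 2·0.08 + 121·0.32 = 78.57 m², so the ceiling must supply 16.20 m² over 153 m².
α = 16.20/153 = 0.106.

0.11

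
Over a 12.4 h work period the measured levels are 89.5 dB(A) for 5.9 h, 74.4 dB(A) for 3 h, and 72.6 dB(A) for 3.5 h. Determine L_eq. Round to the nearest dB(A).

86 dB(A)

L_eq = 10·log₁₀[(1/T)·Σ tᵢ·10^(Lᵢ/10)] with T = 12.4 h.
Σ tᵢ·10^(Lᵢ/10) = 5.9·10^(89.5/10) + 3·10^(74.4/10) + 3.5·10^(72.6/10) = 5.405e+09.
L_eq = 10·log₁₀(5.405e+09/12.4) = 86.39 dB(A).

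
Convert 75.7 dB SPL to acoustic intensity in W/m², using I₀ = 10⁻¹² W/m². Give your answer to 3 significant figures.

3.72e-05 W/m²

I = I₀·10^(L/10) = 10⁻¹² × 10^(75.7/10) = 10^(-4.430).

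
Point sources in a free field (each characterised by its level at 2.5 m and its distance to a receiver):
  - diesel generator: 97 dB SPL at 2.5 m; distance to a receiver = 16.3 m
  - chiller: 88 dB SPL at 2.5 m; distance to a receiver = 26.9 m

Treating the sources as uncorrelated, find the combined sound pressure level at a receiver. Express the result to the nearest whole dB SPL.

81 dB SPL

Propagate each source to the receiver with L = L_ref − 20·log₁₀(r/r_ref), then add intensities.
diesel generator: 97 − 20·log₁₀(16.3/2.5) = 97 − 16.28 = 80.72 dB SPL.
chiller: 88 − 20·log₁₀(26.9/2.5) = 88 − 20.64 = 67.36 dB SPL.
Σ 10^(L/10) = 1.233e+08 → L_total = 10·log₁₀(1.233e+08) = 80.91 dB SPL.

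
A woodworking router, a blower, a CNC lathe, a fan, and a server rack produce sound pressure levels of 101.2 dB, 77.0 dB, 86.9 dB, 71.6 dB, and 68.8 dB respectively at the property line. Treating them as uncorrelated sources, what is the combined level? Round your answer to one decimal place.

101.4 dB

For uncorrelated sources the intensities add, so convert each level to linear form, sum, and take 10·log₁₀ of the total.
Σ 10^(L/10) = 10^(101.2/10) + 10^(77.0/10) + 10^(86.9/10) + 10^(71.6/10) + 10^(68.8/10) = 1.374e+10.
L_total = 10·log₁₀(1.374e+10) = 101.38 dB.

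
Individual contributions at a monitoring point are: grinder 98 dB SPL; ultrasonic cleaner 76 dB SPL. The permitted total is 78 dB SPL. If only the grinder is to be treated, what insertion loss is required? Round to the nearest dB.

Fixed contribution from the other source: Σ 10^(L/10) = 10^(76/10) = 3.981e+07 (76.00 dB SPL).
To meet 78 dB SPL overall, the treated grinder may contribute at most 10^(78/10) − 3.981e+07 = 2.329e+07, i.e. 73.67 dB SPL.
So the grinder must be reduced from 98 to 73.67 dB SPL: IL = 24.33 dB.

24 dB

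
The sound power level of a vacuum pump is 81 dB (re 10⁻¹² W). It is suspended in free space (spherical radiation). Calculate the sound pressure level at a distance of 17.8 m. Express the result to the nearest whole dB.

L_p = L_w − 10·log₁₀(4π·r²) with r = 17.8 m.
4π·r² = 3982 m², 10·log₁₀ of that is 36.000 dB.
L_p = 81 − 36.000 = 45.00 dB.

45 dB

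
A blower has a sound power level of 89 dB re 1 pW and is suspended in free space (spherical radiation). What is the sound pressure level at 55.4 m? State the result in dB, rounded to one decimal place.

43.1 dB

The power spreads over a sphere of area 4π·r², so L_p = L_w − 10·log₁₀(4π·r²).
4π·r² = 3.857e+04 m², 10·log₁₀ of that is 45.862 dB.
L_p = 89 − 45.862 = 43.14 dB.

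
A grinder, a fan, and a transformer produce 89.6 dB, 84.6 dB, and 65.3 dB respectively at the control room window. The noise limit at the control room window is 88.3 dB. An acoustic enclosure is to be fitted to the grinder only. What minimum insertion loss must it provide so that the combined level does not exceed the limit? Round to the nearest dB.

Everything except the grinder sums to 10^(84.6/10) + 10^(65.3/10) = 2.918e+08 in linear terms, 84.65 dB.
The limit corresponds to 10^(88.3/10) = 6.761e+08; subtracting the fixed part leaves 3.843e+08 for the grinder, i.e. 85.85 dB.
So the grinder must be reduced from 89.6 to 85.85 dB: IL = 3.75 dB.

4 dB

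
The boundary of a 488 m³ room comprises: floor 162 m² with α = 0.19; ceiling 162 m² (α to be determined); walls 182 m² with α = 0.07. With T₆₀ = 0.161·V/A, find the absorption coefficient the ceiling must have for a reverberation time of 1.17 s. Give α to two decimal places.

Required total absorption A = 0.161·488/1.17 = 67.15 m².
Absorption from the other surfaces = 162·0.19 + 182·0.07 = 43.52 m², so the ceiling must supply 23.63 m² over 162 m².
α = 23.63/162 = 0.146.

0.15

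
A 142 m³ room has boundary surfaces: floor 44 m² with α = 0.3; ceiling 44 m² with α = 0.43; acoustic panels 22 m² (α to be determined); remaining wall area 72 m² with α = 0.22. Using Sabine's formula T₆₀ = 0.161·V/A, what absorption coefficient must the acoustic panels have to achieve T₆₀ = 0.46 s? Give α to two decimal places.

Required total absorption A = 0.161·142/0.46 = 49.70 m².
Absorption from the other surfaces = 44·0.3 + 44·0.43 + 72·0.22 = 47.96 m², so the acoustic panels must supply 1.74 m² over 22 m².
α = 1.74/22 = 0.079.

0.08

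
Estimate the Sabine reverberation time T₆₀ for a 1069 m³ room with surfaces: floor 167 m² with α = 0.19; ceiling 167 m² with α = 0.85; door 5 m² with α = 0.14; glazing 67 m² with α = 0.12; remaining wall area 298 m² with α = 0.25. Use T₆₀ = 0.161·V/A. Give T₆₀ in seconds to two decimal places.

Total absorption A = 167·0.19 + 167·0.85 + 5·0.14 + 67·0.12 + 298·0.25 = 256.92 m² sabins.
T₆₀ = 0.161 × 1069 / 256.92 = 0.670 s.

0.67 s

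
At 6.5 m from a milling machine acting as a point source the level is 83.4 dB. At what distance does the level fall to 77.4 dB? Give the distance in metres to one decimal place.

13.0 m

The 6.0 dB drop corresponds to a distance ratio of 10^(6.0/20) for a point source.
r₂ = 6.5·10^((83.4−77.4)/20) = 6.5·10^(6.0/20) = 12.97 m.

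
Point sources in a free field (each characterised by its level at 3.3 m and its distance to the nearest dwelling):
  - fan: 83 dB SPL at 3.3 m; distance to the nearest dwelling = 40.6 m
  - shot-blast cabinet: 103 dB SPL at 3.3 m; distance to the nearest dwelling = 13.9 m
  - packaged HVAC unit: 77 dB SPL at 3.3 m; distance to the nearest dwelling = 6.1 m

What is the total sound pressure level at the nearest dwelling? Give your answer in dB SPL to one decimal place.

First find each source's level at the receiver (point-source: −20·log₁₀(r/r_ref)), then combine on an intensity basis.
fan: 83 − 20·log₁₀(40.6/3.3) = 83 − 21.80 = 61.20 dB SPL.
shot-blast cabinet: 103 − 20·log₁₀(13.9/3.3) = 103 − 12.49 = 90.51 dB SPL.
packaged HVAC unit: 77 − 20·log₁₀(6.1/3.3) = 77 − 5.34 = 71.66 dB SPL.
Σ 10^(L/10) = 1.141e+09 → L_total = 10·log₁₀(1.141e+09) = 90.57 dB SPL.

90.6 dB SPL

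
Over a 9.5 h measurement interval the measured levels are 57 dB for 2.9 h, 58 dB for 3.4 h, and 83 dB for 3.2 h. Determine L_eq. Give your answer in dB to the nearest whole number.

78 dB

L_eq = 10·log₁₀[(1/T)·Σ tᵢ·10^(Lᵢ/10)] with T = 9.5 h.
Σ tᵢ·10^(Lᵢ/10) = 2.9·10^(57/10) + 3.4·10^(58/10) + 3.2·10^(83/10) = 6.421e+08.
L_eq = 10·log₁₀(6.421e+08/9.5) = 78.30 dB.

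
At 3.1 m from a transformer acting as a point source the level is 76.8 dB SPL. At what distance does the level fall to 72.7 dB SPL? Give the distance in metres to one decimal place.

5.0 m

For a point source L₁ − L₂ = 20·log₁₀(r₂/r₁), so r₂ = r₁·10^((L₁−L₂)/20).
r₂ = 3.1·10^((76.8−72.7)/20) = 3.1·10^(4.1/20) = 4.97 m.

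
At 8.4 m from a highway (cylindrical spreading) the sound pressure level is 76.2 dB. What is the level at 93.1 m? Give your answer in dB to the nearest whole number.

For a line source, L₂ = L₁ − 10·log₁₀(r₂/r₁).
L₂ = 76.2 − 10·log₁₀(93.1/8.4) = 76.2 − 10.447 = 65.75 dB.

66 dB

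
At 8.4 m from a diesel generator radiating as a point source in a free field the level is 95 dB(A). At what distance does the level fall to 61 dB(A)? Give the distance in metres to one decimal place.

The 34.0 dB drop corresponds to a distance ratio of 10^(34.0/20) for a point source.
r₂ = 8.4·10^((95−61)/20) = 8.4·10^(34.0/20) = 421.00 m.

421.0 m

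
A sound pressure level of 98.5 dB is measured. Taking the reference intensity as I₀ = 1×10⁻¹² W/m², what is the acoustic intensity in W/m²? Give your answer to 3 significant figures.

I/I₀ = 10^(98.5/10) = 7.079e+09, so I = 7.079e+09 × 10⁻¹² W/m².

0.00708 W/m²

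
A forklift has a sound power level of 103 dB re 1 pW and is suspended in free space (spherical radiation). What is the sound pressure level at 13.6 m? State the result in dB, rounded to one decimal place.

L_p = L_w − 10·log₁₀(4π·r²) with r = 13.6 m.
4π·r² = 2324 m², 10·log₁₀ of that is 33.663 dB.
L_p = 103 − 33.663 = 69.34 dB.

69.3 dB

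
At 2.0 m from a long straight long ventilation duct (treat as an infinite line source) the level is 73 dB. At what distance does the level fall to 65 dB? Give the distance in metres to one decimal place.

For a line source L₁ − L₂ = 10·log₁₀(r₂/r₁), so r₂ = r₁·10^((L₁−L₂)/10).
r₂ = 2.0·10^((73−65)/10) = 2.0·10^(8.0/10) = 12.62 m.

12.6 m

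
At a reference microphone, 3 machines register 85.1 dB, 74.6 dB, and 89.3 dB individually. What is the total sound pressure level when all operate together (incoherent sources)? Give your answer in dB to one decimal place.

90.8 dB

Incoherent sources combine by intensity addition: L_total = 10·log₁₀(Σ 10^(L_i/10)).
Σ 10^(L/10) = 10^(85.1/10) + 10^(74.6/10) + 10^(89.3/10) = 1.204e+09.
L_total = 10·log₁₀(1.204e+09) = 90.80 dB.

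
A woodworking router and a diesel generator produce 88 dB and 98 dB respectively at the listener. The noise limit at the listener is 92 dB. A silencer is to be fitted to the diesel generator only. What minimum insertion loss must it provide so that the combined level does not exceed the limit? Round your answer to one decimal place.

Everything except the diesel generator sums to 10^(88/10) = 6.310e+08 in linear terms, 88.00 dB.
The limit corresponds to 10^(92/10) = 1.585e+09; subtracting the fixed part leaves 9.539e+08 for the diesel generator, i.e. 89.80 dB.
So the diesel generator must be reduced from 98 to 89.80 dB: IL = 8.20 dB.

8.2 dB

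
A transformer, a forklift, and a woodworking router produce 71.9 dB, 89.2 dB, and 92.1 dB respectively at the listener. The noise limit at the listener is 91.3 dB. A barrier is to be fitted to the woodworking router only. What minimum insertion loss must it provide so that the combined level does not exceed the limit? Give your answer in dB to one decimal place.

The untreated sources together contribute 10^(71.9/10) + 10^(89.2/10) = 8.473e+08, i.e. 89.28 dB.
To meet 91.3 dB overall, the treated woodworking router may contribute at most 10^(91.3/10) − 8.473e+08 = 5.017e+08, i.e. 87.00 dB.
So the woodworking router must be reduced from 92.1 to 87.00 dB: IL = 5.10 dB.

5.1 dB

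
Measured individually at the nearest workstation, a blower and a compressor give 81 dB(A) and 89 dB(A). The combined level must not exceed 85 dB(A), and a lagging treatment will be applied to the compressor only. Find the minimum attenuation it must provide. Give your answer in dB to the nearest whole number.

6 dB

Fixed contribution from the other source: Σ 10^(L/10) = 10^(81/10) = 1.259e+08 (81.00 dB(A)).
To meet 85 dB(A) overall, the treated compressor may contribute at most 10^(85/10) − 1.259e+08 = 1.903e+08, i.e. 82.80 dB(A).
Required insertion loss = 89 − 82.80 = 6.20 dB.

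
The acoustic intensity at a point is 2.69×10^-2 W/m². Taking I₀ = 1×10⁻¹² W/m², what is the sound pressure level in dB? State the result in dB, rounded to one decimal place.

Dividing by I₀ shifts the exponent by 12: I/I₀ = 2.69×10^10.
L = 10·(0.4298 + 10) = 104.30 dB.

104.3 dB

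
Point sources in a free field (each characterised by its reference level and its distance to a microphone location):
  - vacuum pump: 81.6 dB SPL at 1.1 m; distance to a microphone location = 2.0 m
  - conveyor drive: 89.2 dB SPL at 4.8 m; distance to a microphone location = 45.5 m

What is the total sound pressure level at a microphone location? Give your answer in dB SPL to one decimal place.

First find each source's level at the receiver (point-source: −20·log₁₀(r/r_ref)), then combine on an intensity basis.
vacuum pump: 81.6 − 20·log₁₀(2.0/1.1) = 81.6 − 5.19 = 76.41 dB SPL.
conveyor drive: 89.2 − 20·log₁₀(45.5/4.8) = 89.2 − 19.54 = 69.66 dB SPL.
Σ 10^(L/10) = 5.298e+07 → L_total = 10·log₁₀(5.298e+07) = 77.24 dB SPL.

77.2 dB SPL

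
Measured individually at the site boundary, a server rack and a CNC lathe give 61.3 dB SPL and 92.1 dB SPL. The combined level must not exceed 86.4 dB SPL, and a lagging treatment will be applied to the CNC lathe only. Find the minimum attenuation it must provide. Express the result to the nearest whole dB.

6 dB

The untreated sources together contribute 10^(61.3/10) = 1.349e+06, i.e. 61.30 dB SPL.
To meet 86.4 dB SPL overall, the treated CNC lathe may contribute at most 10^(86.4/10) − 1.349e+06 = 4.352e+08, i.e. 86.39 dB SPL.
Required insertion loss = 92.1 − 86.39 = 5.71 dB.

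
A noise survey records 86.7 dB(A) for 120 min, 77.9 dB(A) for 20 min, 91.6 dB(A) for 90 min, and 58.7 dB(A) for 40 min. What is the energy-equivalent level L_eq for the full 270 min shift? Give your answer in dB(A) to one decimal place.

88.4 dB(A)

The energy average is taken in the linear domain: L_eq = 10·log₁₀[(Σ tᵢ·10^(Lᵢ/10))/T], T = 270 min.
Σ tᵢ·10^(Lᵢ/10) = 120·10^(86.7/10) + 20·10^(77.9/10) + 90·10^(91.6/10) + 40·10^(58.7/10) = 1.875e+11.
L_eq = 10·log₁₀(1.875e+11/270) = 88.42 dB(A).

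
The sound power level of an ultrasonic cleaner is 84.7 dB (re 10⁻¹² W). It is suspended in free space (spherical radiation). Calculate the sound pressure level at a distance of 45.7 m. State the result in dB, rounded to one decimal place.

40.5 dB

The power spreads over a sphere of area 4π·r², so L_p = L_w − 10·log₁₀(4π·r²).
4π·r² = 2.624e+04 m², 10·log₁₀ of that is 44.190 dB.
L_p = 84.7 − 44.190 = 40.51 dB.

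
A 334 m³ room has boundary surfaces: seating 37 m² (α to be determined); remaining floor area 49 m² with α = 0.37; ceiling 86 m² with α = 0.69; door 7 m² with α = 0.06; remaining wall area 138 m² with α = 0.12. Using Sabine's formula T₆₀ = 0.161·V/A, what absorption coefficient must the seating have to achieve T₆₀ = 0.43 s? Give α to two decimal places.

0.83

A = 0.161·V/T₆₀ = 0.161·334/0.43 = 125.06 m² sabins.
Absorption from the other surfaces = 49·0.37 + 86·0.69 + 7·0.06 + 138·0.12 = 94.45 m², so the seating must supply 30.61 m² over 37 m².
α = 30.61/37 = 0.827.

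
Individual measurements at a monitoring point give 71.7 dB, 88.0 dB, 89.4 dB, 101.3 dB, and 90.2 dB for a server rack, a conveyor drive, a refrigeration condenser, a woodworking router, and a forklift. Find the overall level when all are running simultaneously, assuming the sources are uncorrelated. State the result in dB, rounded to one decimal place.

For uncorrelated sources the intensities add, so convert each level to linear form, sum, and take 10·log₁₀ of the total.
Σ 10^(L/10) = 10^(71.7/10) + 10^(88.0/10) + 10^(89.4/10) + 10^(101.3/10) + 10^(90.2/10) = 1.605e+10.
L_total = 10·log₁₀(1.605e+10) = 102.06 dB.

102.1 dB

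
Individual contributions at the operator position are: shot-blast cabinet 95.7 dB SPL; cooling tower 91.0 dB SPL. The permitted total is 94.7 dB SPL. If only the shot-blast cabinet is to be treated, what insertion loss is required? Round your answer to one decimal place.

Everything except the shot-blast cabinet sums to 10^(91.0/10) = 1.259e+09 in linear terms, 91.00 dB SPL.
The limit corresponds to 10^(94.7/10) = 2.951e+09; subtracting the fixed part leaves 1.692e+09 for the shot-blast cabinet, i.e. 92.28 dB SPL.
Required insertion loss = 95.7 − 92.28 = 3.42 dB.

3.4 dB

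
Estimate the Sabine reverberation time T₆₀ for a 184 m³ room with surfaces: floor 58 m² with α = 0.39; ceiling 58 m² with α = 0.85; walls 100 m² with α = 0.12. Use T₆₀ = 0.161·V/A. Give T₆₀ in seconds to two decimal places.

0.35 s

Summing Sᵢαᵢ: 58·0.39 + 58·0.85 + 100·0.12 = 83.92 m².
T₆₀ = 0.161·V/A = 0.161·184/83.92 = 0.353 s.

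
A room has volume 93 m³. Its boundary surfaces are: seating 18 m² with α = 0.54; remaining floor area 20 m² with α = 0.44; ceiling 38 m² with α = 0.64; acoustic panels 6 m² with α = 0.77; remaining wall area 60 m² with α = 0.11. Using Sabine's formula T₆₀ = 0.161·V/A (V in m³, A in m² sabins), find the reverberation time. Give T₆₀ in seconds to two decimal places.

0.28 s

Total absorption A = 18·0.54 + 20·0.44 + 38·0.64 + 6·0.77 + 60·0.11 = 54.06 m² sabins.
T₆₀ = 0.161·V/A = 0.161·93/54.06 = 0.277 s.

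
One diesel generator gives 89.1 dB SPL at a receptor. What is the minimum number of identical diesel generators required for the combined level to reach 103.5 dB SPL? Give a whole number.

N identical sources give L₁ + 10·log₁₀ N, so require 10·log₁₀ N ≥ 103.5 − 89.1 = 14.4 dB.
N ≥ 10^(14.4/10) = 27.542, so N = 28.

28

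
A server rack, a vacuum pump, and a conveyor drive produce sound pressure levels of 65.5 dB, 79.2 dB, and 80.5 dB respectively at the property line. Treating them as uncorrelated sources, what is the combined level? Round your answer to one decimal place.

Incoherent sources combine by intensity addition: L_total = 10·log₁₀(Σ 10^(L_i/10)).
Σ 10^(L/10) = 10^(65.5/10) + 10^(79.2/10) + 10^(80.5/10) = 1.989e+08.
L_total = 10·log₁₀(1.989e+08) = 82.99 dB.

83.0 dB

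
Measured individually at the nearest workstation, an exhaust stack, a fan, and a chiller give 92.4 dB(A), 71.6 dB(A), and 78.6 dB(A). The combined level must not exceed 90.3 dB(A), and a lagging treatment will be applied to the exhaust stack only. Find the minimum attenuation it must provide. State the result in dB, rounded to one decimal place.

2.5 dB

The untreated sources together contribute 10^(71.6/10) + 10^(78.6/10) = 8.690e+07, i.e. 79.39 dB(A).
To meet 90.3 dB(A) overall, the treated exhaust stack may contribute at most 10^(90.3/10) − 8.690e+07 = 9.846e+08, i.e. 89.93 dB(A).
Required insertion loss = 92.4 − 89.93 = 2.47 dB.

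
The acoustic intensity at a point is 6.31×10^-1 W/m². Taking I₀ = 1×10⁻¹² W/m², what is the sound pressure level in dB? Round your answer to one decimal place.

I/I₀ = 6.31×10^-1/10⁻¹² = 6.31×10^11, and L = 10·log₁₀(I/I₀).
L = 10·(0.8000 + 11) = 118.00 dB.

118.0 dB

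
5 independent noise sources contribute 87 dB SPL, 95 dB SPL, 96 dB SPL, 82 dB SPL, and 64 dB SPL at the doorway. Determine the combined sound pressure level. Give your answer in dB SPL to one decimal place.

98.9 dB SPL

Incoherent sources combine by intensity addition: L_total = 10·log₁₀(Σ 10^(L_i/10)).
Σ 10^(L/10) = 10^(87/10) + 10^(95/10) + 10^(96/10) + 10^(82/10) + 10^(64/10) = 7.806e+09.
L_total = 10·log₁₀(7.806e+09) = 98.92 dB SPL.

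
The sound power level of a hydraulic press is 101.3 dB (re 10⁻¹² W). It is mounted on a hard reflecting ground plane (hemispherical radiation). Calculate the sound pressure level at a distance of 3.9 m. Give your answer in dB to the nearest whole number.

81 dB

The power spreads over a hemisphere of area 2π·r², so L_p = L_w − 10·log₁₀(2π·r²).
2π·r² = 95.57 m², 10·log₁₀ of that is 19.803 dB.
L_p = 101.3 − 19.803 = 81.50 dB.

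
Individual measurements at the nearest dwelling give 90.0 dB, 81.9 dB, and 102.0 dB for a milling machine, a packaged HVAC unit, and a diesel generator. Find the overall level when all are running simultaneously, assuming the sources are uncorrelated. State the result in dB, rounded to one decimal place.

102.3 dB

Incoherent sources combine by intensity addition: L_total = 10·log₁₀(Σ 10^(L_i/10)).
Σ 10^(L/10) = 10^(90.0/10) + 10^(81.9/10) + 10^(102.0/10) = 1.700e+10.
L_total = 10·log₁₀(1.700e+10) = 102.31 dB.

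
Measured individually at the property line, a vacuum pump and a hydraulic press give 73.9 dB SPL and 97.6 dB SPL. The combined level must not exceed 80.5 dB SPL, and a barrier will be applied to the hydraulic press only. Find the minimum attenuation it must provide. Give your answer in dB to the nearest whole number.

18 dB

Fixed contribution from the other source: Σ 10^(L/10) = 10^(73.9/10) = 2.455e+07 (73.90 dB SPL).
To meet 80.5 dB SPL overall, the treated hydraulic press may contribute at most 10^(80.5/10) − 2.455e+07 = 8.765e+07, i.e. 79.43 dB SPL.
Required insertion loss = 97.6 − 79.43 = 18.17 dB.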